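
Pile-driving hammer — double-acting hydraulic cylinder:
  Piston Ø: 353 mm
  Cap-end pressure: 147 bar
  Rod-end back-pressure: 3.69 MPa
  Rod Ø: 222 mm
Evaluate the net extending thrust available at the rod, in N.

Cap-side area A_cap = π/4 × (353 mm)² = 97870 mm^2
Rod-side annular area A_ann = π/4 × (353² − 222²) = 59160 mm^2
Net thrust = P_cap·A_cap − P_rod·A_ann = 1.439e6 N − 2.183e5 N

F ≈ 1.22e6 N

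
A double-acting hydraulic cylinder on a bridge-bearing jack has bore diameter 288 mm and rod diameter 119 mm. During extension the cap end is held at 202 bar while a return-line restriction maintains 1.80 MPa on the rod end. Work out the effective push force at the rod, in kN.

Cap-side area A_cap = π/4 × (288 mm)² = 65140 mm^2
Rod-side annular area A_ann = π/4 × (288² − 119²) = 54020 mm^2
Net thrust = P_cap·A_cap − P_rod·A_ann = 1316 kN − 97.24 kN

F ≈ 1220 kN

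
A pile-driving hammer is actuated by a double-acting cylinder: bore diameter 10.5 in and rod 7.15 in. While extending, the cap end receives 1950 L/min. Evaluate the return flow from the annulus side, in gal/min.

Q_out ≈ 276 gal/min

Cap-side area A_cap = π/4 × (10.5 in)² = 86.59 in^2
Rod-side annular area A_ann = π/4 × (10.5² − 7.15²) = 46.44 in^2
Piston speed v = Q_in/A_cap; rod-end outflow Q_out = v × A_ann = Q_in × A_ann/A_cap.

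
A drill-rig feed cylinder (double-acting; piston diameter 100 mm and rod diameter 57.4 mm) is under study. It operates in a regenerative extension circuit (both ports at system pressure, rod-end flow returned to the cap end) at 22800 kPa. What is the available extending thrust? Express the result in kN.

F ≈ 59.0 kN

With equal pressure on both faces, forces on the annular region cancel; the net push is pressure × rod cross-section.
Rod cross-section A_rod = π/4 × (57.4 mm)² = 2588 mm^2
F = P × A_rod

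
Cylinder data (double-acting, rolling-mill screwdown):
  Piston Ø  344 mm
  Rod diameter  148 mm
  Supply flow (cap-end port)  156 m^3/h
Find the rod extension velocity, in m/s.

Cap-side area A_cap = π/4 × (344 mm)² = 92940 mm^2
v = Q / A

v ≈ 0.466 m/s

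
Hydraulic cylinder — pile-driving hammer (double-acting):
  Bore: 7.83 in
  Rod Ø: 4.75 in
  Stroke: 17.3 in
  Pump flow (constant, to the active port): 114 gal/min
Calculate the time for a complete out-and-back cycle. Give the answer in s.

t ≈ 3.10 s

Cap-side area A_cap = π/4 × (7.83 in)² = 48.15 in^2
Rod-side annular area A_ann = π/4 × (7.83² − 4.75²) = 30.43 in^2
t_ext = A_cap·L/Q = 1.898 s
t_ret = A_ann·L/Q = 1.200 s
t_cycle = t_ext + t_ret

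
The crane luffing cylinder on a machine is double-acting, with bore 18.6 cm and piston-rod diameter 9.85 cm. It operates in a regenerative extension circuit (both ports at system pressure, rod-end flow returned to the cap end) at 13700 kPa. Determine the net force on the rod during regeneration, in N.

With equal pressure on both faces, forces on the annular region cancel; the net push is pressure × rod cross-section.
Rod cross-section A_rod = π/4 × (9.85 cm)² = 76.20 cm^2
F = P × A_rod

F ≈ 1.04e5 N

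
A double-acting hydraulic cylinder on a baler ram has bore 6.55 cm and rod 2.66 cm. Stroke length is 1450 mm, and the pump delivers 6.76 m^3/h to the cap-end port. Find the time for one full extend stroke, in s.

t ≈ 2.60 s

Cap-side area A_cap = π/4 × (6.55 cm)² = 33.70 cm^2
Swept volume V = A × L; t = V / Q = A·L / Q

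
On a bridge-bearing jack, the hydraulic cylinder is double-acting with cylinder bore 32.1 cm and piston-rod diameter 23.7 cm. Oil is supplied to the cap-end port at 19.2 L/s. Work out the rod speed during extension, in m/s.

v ≈ 0.237 m/s

Cap-side area A_cap = π/4 × (32.1 cm)² = 809.3 cm^2
v = Q / A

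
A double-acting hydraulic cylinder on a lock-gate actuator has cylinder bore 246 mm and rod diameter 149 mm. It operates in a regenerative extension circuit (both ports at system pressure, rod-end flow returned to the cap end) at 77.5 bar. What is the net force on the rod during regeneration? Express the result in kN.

With equal pressure on both faces, forces on the annular region cancel; the net push is pressure × rod cross-section.
Rod cross-section A_rod = π/4 × (149 mm)² = 17440 mm^2
F = P × A_rod

F ≈ 135 kN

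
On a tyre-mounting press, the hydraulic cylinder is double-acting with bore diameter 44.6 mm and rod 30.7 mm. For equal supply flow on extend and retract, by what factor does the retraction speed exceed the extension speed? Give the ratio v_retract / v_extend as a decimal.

v_ret/v_ext ≈ 1.90

Cap-side area A_cap = π/4 × (44.6 mm)² = 1562 mm^2
Rod-side annular area A_ann = π/4 × (44.6² − 30.7²) = 822.1 mm^2
For equal Q, v ∝ 1/A, so v_ret/v_ext = A_cap/A_ann.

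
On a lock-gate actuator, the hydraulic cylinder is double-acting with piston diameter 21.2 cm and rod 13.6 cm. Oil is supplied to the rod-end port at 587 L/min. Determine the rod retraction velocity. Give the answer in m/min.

v ≈ 28.3 m/min

Rod-side annular area A_ann = π/4 × (21.2² − 13.6²) = 207.7 cm^2
Flow into the rod-end port fills the annular volume.
v = Q / A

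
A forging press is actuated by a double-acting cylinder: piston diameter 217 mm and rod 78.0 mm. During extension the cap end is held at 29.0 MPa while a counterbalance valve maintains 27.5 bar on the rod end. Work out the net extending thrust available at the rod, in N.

Cap-side area A_cap = π/4 × (217 mm)² = 36980 mm^2
Rod-side annular area A_ann = π/4 × (217² − 78.0²) = 32210 mm^2
Net thrust = P_cap·A_cap − P_rod·A_ann = 1.073e6 N − 88560 N

F ≈ 9.84e5 N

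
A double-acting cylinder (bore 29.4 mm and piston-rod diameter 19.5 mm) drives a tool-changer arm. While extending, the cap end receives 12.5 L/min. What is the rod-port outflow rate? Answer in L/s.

Cap-side area A_cap = π/4 × (29.4 mm)² = 678.9 mm^2
Rod-side annular area A_ann = π/4 × (29.4² − 19.5²) = 380.2 mm^2
Piston speed v = Q_in/A_cap; rod-end outflow Q_out = v × A_ann = Q_in × A_ann/A_cap.

Q_out ≈ 0.117 L/s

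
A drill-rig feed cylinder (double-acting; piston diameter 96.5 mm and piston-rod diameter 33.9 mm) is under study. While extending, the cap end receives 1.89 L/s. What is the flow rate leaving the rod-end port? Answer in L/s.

Cap-side area A_cap = π/4 × (96.5 mm)² = 7314 mm^2
Rod-side annular area A_ann = π/4 × (96.5² − 33.9²) = 6411 mm^2
Piston speed v = Q_in/A_cap; rod-end outflow Q_out = v × A_ann = Q_in × A_ann/A_cap.

Q_out ≈ 1.66 L/s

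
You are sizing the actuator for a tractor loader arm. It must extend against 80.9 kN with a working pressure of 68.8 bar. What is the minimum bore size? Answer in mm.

Extension force acts on the full piston face: F = P × (π/4)D².
D = √(4F / (πP)) = √(4 × 80.9 kN / (π × 68.8 bar))

D ≈ 122 mm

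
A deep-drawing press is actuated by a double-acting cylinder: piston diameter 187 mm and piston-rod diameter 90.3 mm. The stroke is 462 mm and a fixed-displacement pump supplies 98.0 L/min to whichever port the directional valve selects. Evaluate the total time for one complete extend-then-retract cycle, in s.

Cap-side area A_cap = π/4 × (187 mm)² = 27460 mm^2
Rod-side annular area A_ann = π/4 × (187² − 90.3²) = 21060 mm^2
t_ext = A_cap·L/Q = 7.769 s
t_ret = A_ann·L/Q = 5.957 s
t_cycle = t_ext + t_ret

t ≈ 13.7 s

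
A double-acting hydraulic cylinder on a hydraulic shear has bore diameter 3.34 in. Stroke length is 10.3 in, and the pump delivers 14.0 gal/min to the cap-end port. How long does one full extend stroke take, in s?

Cap-side area A_cap = π/4 × (3.34 in)² = 8.762 in^2
Swept volume V = A × L; t = V / Q = A·L / Q

t ≈ 1.67 s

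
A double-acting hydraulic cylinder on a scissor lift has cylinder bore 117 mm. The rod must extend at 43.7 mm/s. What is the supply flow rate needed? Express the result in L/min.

Cap-side area A_cap = π/4 × (117 mm)² = 10750 mm^2
Q = A × v

Q ≈ 28.2 L/min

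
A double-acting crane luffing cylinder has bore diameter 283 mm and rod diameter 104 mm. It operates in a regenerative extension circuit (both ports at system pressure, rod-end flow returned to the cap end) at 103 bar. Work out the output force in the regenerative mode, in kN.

With equal pressure on both faces, forces on the annular region cancel; the net push is pressure × rod cross-section.
Rod cross-section A_rod = π/4 × (104 mm)² = 8495 mm^2
F = P × A_rod

F ≈ 87.5 kN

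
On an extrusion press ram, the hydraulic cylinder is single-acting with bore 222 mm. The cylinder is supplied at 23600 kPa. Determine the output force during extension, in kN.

Cap-side area A_cap = π/4 × (222 mm)² = 38710 mm^2
F = P × A_cap = 23600 kPa × A_cap

F ≈ 913 kN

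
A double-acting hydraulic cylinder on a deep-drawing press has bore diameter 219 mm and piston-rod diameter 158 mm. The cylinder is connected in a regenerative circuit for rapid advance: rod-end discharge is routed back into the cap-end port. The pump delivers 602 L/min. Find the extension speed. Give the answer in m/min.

v ≈ 30.7 m/min

In regeneration the rod-end outflow joins the pump flow into the cap end, so the net volume the pump must supply per unit advance equals the rod cross-section area.
Rod cross-section A_rod = π/4 × (158 mm)² = 19610 mm^2
v = Q_pump / A_rod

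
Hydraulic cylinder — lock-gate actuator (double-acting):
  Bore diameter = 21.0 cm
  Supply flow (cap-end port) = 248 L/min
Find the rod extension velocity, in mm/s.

Cap-side area A_cap = π/4 × (21.0 cm)² = 346.4 cm^2
v = Q / A

v ≈ 119 mm/s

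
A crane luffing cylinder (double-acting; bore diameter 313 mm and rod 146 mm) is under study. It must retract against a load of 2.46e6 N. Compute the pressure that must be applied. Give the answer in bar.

Rod-side annular area A_ann = π/4 × (313² − 146²) = 60200 mm^2
Retraction: pressure acts on the annular area.
P = F / A = 2.46e6 N / A

P ≈ 409 bar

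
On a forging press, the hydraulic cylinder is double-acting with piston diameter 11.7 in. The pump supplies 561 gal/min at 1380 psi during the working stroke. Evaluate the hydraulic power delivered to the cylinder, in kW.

Hydraulic power = P × Q

W ≈ 337 kW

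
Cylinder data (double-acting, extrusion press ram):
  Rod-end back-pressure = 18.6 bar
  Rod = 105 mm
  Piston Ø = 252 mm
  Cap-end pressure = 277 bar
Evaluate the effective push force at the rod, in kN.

Cap-side area A_cap = π/4 × (252 mm)² = 49880 mm^2
Rod-side annular area A_ann = π/4 × (252² − 105²) = 41220 mm^2
Net thrust = P_cap·A_cap − P_rod·A_ann = 1382 kN − 76.66 kN

F ≈ 1300 kN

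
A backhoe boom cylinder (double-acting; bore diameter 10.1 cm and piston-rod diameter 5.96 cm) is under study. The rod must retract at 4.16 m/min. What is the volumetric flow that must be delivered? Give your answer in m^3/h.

Rod-side annular area A_ann = π/4 × (10.1² − 5.96²) = 52.22 cm^2
Q = A × v

Q ≈ 1.30 m^3/h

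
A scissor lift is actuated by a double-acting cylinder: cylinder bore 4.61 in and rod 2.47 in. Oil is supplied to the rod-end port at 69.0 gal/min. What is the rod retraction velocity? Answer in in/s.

Rod-side annular area A_ann = π/4 × (4.61² − 2.47²) = 11.90 in^2
Flow into the rod-end port fills the annular volume.
v = Q / A

v ≈ 22.3 in/s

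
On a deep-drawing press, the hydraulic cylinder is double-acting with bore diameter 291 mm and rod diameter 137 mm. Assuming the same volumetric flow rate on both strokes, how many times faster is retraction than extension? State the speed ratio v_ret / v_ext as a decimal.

Cap-side area A_cap = π/4 × (291 mm)² = 66510 mm^2
Rod-side annular area A_ann = π/4 × (291² − 137²) = 51770 mm^2
For equal Q, v ∝ 1/A, so v_ret/v_ext = A_cap/A_ann.

v_ret/v_ext ≈ 1.28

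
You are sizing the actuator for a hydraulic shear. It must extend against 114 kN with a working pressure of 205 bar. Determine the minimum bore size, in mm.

Extension force acts on the full piston face: F = P × (π/4)D².
D = √(4F / (πP)) = √(4 × 114 kN / (π × 205 bar))

D ≈ 84.1 mm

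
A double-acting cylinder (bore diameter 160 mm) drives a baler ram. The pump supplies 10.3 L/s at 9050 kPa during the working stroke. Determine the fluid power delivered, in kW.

Hydraulic power = P × Q

W ≈ 93.2 kW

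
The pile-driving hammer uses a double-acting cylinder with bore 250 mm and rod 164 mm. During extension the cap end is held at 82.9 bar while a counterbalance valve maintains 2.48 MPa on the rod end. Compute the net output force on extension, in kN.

F ≈ 338 kN

Cap-side area A_cap = π/4 × (250 mm)² = 49090 mm^2
Rod-side annular area A_ann = π/4 × (250² − 164²) = 27960 mm^2
Net thrust = P_cap·A_cap − P_rod·A_ann = 406.9 kN − 69.35 kN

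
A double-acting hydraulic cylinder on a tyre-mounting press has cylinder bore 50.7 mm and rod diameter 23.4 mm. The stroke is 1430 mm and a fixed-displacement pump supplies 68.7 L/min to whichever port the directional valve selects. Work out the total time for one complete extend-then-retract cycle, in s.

Cap-side area A_cap = π/4 × (50.7 mm)² = 2019 mm^2
Rod-side annular area A_ann = π/4 × (50.7² − 23.4²) = 1589 mm^2
t_ext = A_cap·L/Q = 2.521 s
t_ret = A_ann·L/Q = 1.984 s
t_cycle = t_ext + t_ret

t ≈ 4.51 s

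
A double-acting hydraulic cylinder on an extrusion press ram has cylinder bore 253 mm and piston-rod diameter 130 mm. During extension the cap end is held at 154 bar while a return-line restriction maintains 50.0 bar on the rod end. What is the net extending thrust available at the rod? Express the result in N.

F ≈ 5.89e5 N

Cap-side area A_cap = π/4 × (253 mm)² = 50270 mm^2
Rod-side annular area A_ann = π/4 × (253² − 130²) = 37000 mm^2
Net thrust = P_cap·A_cap − P_rod·A_ann = 7.742e5 N − 1.850e5 N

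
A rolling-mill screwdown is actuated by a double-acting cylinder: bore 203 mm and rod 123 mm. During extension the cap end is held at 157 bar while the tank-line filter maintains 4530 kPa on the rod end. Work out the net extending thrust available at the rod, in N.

Cap-side area A_cap = π/4 × (203 mm)² = 32370 mm^2
Rod-side annular area A_ann = π/4 × (203² − 123²) = 20480 mm^2
Net thrust = P_cap·A_cap − P_rod·A_ann = 5.081e5 N − 92790 N

F ≈ 4.15e5 N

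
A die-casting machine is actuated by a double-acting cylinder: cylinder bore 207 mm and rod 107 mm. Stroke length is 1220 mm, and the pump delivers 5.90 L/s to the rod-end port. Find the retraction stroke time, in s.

t ≈ 5.10 s

Rod-side annular area A_ann = π/4 × (207² − 107²) = 24660 mm^2
Swept volume V = A × L; t = V / Q = A·L / Q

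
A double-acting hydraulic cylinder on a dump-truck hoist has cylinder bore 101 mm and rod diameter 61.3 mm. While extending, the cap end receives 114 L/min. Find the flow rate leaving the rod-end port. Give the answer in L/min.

Cap-side area A_cap = π/4 × (101 mm)² = 8012 mm^2
Rod-side annular area A_ann = π/4 × (101² − 61.3²) = 5061 mm^2
Piston speed v = Q_in/A_cap; rod-end outflow Q_out = v × A_ann = Q_in × A_ann/A_cap.

Q_out ≈ 72.0 L/min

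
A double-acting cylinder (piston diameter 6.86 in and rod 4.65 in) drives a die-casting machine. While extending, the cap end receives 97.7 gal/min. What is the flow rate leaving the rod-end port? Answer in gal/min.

Cap-side area A_cap = π/4 × (6.86 in)² = 36.96 in^2
Rod-side annular area A_ann = π/4 × (6.86² − 4.65²) = 19.98 in^2
Piston speed v = Q_in/A_cap; rod-end outflow Q_out = v × A_ann = Q_in × A_ann/A_cap.

Q_out ≈ 52.8 gal/min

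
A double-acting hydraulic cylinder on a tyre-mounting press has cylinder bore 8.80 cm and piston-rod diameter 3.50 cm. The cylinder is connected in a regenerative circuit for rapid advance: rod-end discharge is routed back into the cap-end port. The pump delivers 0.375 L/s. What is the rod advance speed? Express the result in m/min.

v ≈ 23.4 m/min

In regeneration the rod-end outflow joins the pump flow into the cap end, so the net volume the pump must supply per unit advance equals the rod cross-section area.
Rod cross-section A_rod = π/4 × (3.50 cm)² = 9.621 cm^2
v = Q_pump / A_rod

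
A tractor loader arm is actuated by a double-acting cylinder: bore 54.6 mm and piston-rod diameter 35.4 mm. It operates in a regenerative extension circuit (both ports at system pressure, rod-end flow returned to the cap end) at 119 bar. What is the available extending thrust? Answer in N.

With equal pressure on both faces, forces on the annular region cancel; the net push is pressure × rod cross-section.
Rod cross-section A_rod = π/4 × (35.4 mm)² = 984.2 mm^2
F = P × A_rod

F ≈ 11700 N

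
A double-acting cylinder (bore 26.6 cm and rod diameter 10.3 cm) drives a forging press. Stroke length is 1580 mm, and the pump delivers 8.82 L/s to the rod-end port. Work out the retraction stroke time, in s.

t ≈ 8.46 s

Rod-side annular area A_ann = π/4 × (26.6² − 10.3²) = 472.4 cm^2
Swept volume V = A × L; t = V / Q = A·L / Q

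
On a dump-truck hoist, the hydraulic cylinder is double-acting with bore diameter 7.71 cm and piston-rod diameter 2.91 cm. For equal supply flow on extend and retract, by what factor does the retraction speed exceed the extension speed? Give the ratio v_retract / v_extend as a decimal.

v_ret/v_ext ≈ 1.17

Cap-side area A_cap = π/4 × (7.71 cm)² = 46.69 cm^2
Rod-side annular area A_ann = π/4 × (7.71² − 2.91²) = 40.04 cm^2
For equal Q, v ∝ 1/A, so v_ret/v_ext = A_cap/A_ann.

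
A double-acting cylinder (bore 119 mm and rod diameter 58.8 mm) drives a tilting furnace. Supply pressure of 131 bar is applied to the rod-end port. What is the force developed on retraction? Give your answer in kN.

F ≈ 110 kN

Rod-side annular area A_ann = π/4 × (119² − 58.8²) = 8407 mm^2
On retraction the pressure acts on the annular area (bore minus rod).
F = P × A_ann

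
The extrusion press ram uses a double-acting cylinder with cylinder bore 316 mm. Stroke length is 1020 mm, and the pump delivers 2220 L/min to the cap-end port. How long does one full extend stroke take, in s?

t ≈ 2.16 s

Cap-side area A_cap = π/4 × (316 mm)² = 78430 mm^2
Swept volume V = A × L; t = V / Q = A·L / Q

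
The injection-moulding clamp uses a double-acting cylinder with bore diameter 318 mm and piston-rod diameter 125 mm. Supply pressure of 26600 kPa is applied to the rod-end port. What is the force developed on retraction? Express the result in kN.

Rod-side annular area A_ann = π/4 × (318² − 125²) = 67150 mm^2
On retraction the pressure acts on the annular area (bore minus rod).
F = P × A_ann

F ≈ 1790 kN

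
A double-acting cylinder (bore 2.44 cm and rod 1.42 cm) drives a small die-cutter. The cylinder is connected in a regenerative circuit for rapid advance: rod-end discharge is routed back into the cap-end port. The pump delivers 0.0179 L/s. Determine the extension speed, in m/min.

v ≈ 6.78 m/min

In regeneration the rod-end outflow joins the pump flow into the cap end, so the net volume the pump must supply per unit advance equals the rod cross-section area.
Rod cross-section A_rod = π/4 × (1.42 cm)² = 1.584 cm^2
v = Q_pump / A_rod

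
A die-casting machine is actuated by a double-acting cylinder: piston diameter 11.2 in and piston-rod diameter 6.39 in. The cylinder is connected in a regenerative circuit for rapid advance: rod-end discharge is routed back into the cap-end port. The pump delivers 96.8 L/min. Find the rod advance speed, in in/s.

v ≈ 3.07 in/s

In regeneration the rod-end outflow joins the pump flow into the cap end, so the net volume the pump must supply per unit advance equals the rod cross-section area.
Rod cross-section A_rod = π/4 × (6.39 in)² = 32.07 in^2
v = Q_pump / A_rod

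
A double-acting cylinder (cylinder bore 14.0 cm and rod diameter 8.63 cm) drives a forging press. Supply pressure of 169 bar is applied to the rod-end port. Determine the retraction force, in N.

F ≈ 1.61e5 N

Rod-side annular area A_ann = π/4 × (14.0² − 8.63²) = 95.44 cm^2
On retraction the pressure acts on the annular area (bore minus rod).
F = P × A_ann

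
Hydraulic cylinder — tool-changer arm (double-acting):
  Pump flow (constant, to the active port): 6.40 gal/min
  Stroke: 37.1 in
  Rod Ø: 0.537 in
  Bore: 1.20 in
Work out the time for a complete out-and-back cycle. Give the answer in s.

t ≈ 3.06 s

Cap-side area A_cap = π/4 × (1.20 in)² = 1.131 in^2
Rod-side annular area A_ann = π/4 × (1.20² − 0.537²) = 0.9045 in^2
t_ext = A_cap·L/Q = 1.703 s
t_ret = A_ann·L/Q = 1.362 s
t_cycle = t_ext + t_ret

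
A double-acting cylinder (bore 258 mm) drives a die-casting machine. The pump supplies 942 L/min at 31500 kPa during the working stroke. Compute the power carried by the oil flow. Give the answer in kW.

Hydraulic power = P × Q

W ≈ 495 kW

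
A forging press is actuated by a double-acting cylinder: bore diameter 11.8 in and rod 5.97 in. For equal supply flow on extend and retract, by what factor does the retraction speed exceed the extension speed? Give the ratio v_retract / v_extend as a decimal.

v_ret/v_ext ≈ 1.34

Cap-side area A_cap = π/4 × (11.8 in)² = 109.4 in^2
Rod-side annular area A_ann = π/4 × (11.8² − 5.97²) = 81.37 in^2
For equal Q, v ∝ 1/A, so v_ret/v_ext = A_cap/A_ann.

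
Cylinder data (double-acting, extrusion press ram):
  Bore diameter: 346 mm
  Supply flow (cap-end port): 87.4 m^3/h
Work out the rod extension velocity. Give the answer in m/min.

Cap-side area A_cap = π/4 × (346 mm)² = 94020 mm^2
v = Q / A

v ≈ 15.5 m/min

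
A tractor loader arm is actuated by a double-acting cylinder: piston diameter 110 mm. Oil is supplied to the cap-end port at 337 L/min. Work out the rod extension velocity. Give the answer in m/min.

Cap-side area A_cap = π/4 × (110 mm)² = 9503 mm^2
v = Q / A

v ≈ 35.5 m/min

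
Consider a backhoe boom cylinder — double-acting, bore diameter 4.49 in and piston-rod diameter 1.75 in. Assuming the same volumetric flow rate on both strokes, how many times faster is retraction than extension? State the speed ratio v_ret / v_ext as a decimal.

Cap-side area A_cap = π/4 × (4.49 in)² = 15.83 in^2
Rod-side annular area A_ann = π/4 × (4.49² − 1.75²) = 13.43 in^2
For equal Q, v ∝ 1/A, so v_ret/v_ext = A_cap/A_ann.

v_ret/v_ext ≈ 1.18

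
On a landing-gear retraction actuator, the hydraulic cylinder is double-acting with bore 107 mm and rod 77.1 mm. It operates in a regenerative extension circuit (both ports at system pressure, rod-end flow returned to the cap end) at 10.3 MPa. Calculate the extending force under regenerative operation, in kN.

F ≈ 48.1 kN

With equal pressure on both faces, forces on the annular region cancel; the net push is pressure × rod cross-section.
Rod cross-section A_rod = π/4 × (77.1 mm)² = 4669 mm^2
F = P × A_rod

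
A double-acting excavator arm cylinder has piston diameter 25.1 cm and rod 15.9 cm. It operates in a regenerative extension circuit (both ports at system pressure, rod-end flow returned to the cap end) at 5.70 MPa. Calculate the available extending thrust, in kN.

With equal pressure on both faces, forces on the annular region cancel; the net push is pressure × rod cross-section.
Rod cross-section A_rod = π/4 × (15.9 cm)² = 198.6 cm^2
F = P × A_rod

F ≈ 113 kN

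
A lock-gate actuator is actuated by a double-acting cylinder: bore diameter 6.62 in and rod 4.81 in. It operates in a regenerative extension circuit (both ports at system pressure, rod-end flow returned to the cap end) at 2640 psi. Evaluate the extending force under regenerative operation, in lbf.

F ≈ 48000 lbf

With equal pressure on both faces, forces on the annular region cancel; the net push is pressure × rod cross-section.
Rod cross-section A_rod = π/4 × (4.81 in)² = 18.17 in^2
F = P × A_rod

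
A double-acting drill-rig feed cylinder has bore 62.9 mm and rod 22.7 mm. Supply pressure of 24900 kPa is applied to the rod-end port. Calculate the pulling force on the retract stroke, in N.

Rod-side annular area A_ann = π/4 × (62.9² − 22.7²) = 2703 mm^2
On retraction the pressure acts on the annular area (bore minus rod).
F = P × A_ann

F ≈ 67300 N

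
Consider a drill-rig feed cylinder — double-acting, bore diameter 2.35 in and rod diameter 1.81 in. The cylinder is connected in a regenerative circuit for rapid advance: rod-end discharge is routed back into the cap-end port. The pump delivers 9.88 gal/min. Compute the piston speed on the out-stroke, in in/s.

v ≈ 14.8 in/s

In regeneration the rod-end outflow joins the pump flow into the cap end, so the net volume the pump must supply per unit advance equals the rod cross-section area.
Rod cross-section A_rod = π/4 × (1.81 in)² = 2.573 in^2
v = Q_pump / A_rod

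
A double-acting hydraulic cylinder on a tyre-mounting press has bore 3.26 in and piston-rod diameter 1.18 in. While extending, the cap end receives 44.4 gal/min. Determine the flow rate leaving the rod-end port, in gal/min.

Cap-side area A_cap = π/4 × (3.26 in)² = 8.347 in^2
Rod-side annular area A_ann = π/4 × (3.26² − 1.18²) = 7.253 in^2
Piston speed v = Q_in/A_cap; rod-end outflow Q_out = v × A_ann = Q_in × A_ann/A_cap.

Q_out ≈ 38.6 gal/min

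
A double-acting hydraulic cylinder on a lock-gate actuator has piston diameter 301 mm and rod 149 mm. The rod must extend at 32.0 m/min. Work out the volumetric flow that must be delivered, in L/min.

Q ≈ 2280 L/min

Cap-side area A_cap = π/4 × (301 mm)² = 71160 mm^2
Q = A × v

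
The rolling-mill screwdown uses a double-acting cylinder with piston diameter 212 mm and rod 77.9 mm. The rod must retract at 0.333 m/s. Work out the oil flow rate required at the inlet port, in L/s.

Q ≈ 10.2 L/s

Rod-side annular area A_ann = π/4 × (212² − 77.9²) = 30530 mm^2
Q = A × v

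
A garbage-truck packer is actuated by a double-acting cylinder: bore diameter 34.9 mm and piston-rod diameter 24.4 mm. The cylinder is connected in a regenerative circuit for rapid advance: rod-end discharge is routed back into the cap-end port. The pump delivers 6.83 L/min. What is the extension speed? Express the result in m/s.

In regeneration the rod-end outflow joins the pump flow into the cap end, so the net volume the pump must supply per unit advance equals the rod cross-section area.
Rod cross-section A_rod = π/4 × (24.4 mm)² = 467.6 mm^2
v = Q_pump / A_rod

v ≈ 0.243 m/s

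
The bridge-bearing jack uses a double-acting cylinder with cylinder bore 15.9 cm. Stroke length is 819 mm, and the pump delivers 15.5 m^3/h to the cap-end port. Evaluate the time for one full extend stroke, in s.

t ≈ 3.78 s

Cap-side area A_cap = π/4 × (15.9 cm)² = 198.6 cm^2
Swept volume V = A × L; t = V / Q = A·L / Q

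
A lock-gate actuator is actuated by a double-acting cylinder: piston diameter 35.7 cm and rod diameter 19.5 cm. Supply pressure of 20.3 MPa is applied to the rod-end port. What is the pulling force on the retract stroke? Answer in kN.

Rod-side annular area A_ann = π/4 × (35.7² − 19.5²) = 702.3 cm^2
On retraction the pressure acts on the annular area (bore minus rod).
F = P × A_ann

F ≈ 1430 kN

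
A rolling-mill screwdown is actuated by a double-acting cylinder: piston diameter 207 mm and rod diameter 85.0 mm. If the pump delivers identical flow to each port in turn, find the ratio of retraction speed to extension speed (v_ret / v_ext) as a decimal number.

Cap-side area A_cap = π/4 × (207 mm)² = 33650 mm^2
Rod-side annular area A_ann = π/4 × (207² − 85.0²) = 27980 mm^2
For equal Q, v ∝ 1/A, so v_ret/v_ext = A_cap/A_ann.

v_ret/v_ext ≈ 1.20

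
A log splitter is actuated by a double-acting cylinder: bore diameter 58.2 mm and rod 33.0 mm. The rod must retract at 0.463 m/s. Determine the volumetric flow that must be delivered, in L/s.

Q ≈ 0.836 L/s

Rod-side annular area A_ann = π/4 × (58.2² − 33.0²) = 1805 mm^2
Q = A × v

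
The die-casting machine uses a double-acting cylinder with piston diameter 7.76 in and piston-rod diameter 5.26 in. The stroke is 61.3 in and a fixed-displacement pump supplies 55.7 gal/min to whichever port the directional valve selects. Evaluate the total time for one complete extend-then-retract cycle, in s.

t ≈ 20.8 s

Cap-side area A_cap = π/4 × (7.76 in)² = 47.29 in^2
Rod-side annular area A_ann = π/4 × (7.76² − 5.26²) = 25.56 in^2
t_ext = A_cap·L/Q = 13.52 s
t_ret = A_ann·L/Q = 7.308 s
t_cycle = t_ext + t_ret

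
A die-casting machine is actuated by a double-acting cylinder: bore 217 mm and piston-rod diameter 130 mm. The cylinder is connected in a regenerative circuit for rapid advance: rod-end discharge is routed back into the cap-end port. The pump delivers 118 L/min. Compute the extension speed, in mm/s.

In regeneration the rod-end outflow joins the pump flow into the cap end, so the net volume the pump must supply per unit advance equals the rod cross-section area.
Rod cross-section A_rod = π/4 × (130 mm)² = 13270 mm^2
v = Q_pump / A_rod

v ≈ 148 mm/s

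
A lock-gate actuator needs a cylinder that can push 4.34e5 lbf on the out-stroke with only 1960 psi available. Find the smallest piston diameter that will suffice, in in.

D ≈ 16.8 in

Extension force acts on the full piston face: F = P × (π/4)D².
D = √(4F / (πP)) = √(4 × 4.34e5 lbf / (π × 1960 psi))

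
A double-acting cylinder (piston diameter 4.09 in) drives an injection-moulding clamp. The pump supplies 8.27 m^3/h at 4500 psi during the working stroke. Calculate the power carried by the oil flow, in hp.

W ≈ 95.6 hp

Hydraulic power = P × Q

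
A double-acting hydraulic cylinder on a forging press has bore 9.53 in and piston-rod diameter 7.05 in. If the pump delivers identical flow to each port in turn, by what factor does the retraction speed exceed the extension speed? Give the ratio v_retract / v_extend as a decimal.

Cap-side area A_cap = π/4 × (9.53 in)² = 71.33 in^2
Rod-side annular area A_ann = π/4 × (9.53² − 7.05²) = 32.29 in^2
For equal Q, v ∝ 1/A, so v_ret/v_ext = A_cap/A_ann.

v_ret/v_ext ≈ 2.21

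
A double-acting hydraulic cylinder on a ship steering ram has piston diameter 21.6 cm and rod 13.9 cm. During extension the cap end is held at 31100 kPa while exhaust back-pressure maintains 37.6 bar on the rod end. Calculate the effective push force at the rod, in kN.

F ≈ 1060 kN

Cap-side area A_cap = π/4 × (21.6 cm)² = 366.4 cm^2
Rod-side annular area A_ann = π/4 × (21.6² − 13.9²) = 214.7 cm^2
Net thrust = P_cap·A_cap − P_rod·A_ann = 1140 kN − 80.72 kN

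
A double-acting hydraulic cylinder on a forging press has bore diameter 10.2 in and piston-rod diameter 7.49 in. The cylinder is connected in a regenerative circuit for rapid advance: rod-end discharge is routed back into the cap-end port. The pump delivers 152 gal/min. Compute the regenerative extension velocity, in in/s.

v ≈ 13.3 in/s

In regeneration the rod-end outflow joins the pump flow into the cap end, so the net volume the pump must supply per unit advance equals the rod cross-section area.
Rod cross-section A_rod = π/4 × (7.49 in)² = 44.06 in^2
v = Q_pump / A_rod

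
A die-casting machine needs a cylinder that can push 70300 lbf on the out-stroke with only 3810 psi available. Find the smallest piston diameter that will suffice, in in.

Extension force acts on the full piston face: F = P × (π/4)D².
D = √(4F / (πP)) = √(4 × 70300 lbf / (π × 3810 psi))

D ≈ 4.85 in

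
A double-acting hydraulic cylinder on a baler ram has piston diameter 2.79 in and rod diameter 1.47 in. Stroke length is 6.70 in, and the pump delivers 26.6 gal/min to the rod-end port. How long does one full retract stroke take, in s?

Rod-side annular area A_ann = π/4 × (2.79² − 1.47²) = 4.416 in^2
Swept volume V = A × L; t = V / Q = A·L / Q

t ≈ 0.289 s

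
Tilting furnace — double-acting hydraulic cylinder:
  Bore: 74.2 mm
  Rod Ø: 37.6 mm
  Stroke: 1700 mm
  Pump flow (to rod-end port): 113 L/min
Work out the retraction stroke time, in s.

Rod-side annular area A_ann = π/4 × (74.2² − 37.6²) = 3214 mm^2
Swept volume V = A × L; t = V / Q = A·L / Q

t ≈ 2.90 s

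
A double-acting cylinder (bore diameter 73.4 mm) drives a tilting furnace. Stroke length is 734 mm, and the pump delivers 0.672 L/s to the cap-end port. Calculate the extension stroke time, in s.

t ≈ 4.62 s

Cap-side area A_cap = π/4 × (73.4 mm)² = 4231 mm^2
Swept volume V = A × L; t = V / Q = A·L / Q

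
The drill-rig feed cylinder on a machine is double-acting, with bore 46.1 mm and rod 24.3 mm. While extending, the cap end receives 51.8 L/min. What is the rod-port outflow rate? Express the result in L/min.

Cap-side area A_cap = π/4 × (46.1 mm)² = 1669 mm^2
Rod-side annular area A_ann = π/4 × (46.1² − 24.3²) = 1205 mm^2
Piston speed v = Q_in/A_cap; rod-end outflow Q_out = v × A_ann = Q_in × A_ann/A_cap.

Q_out ≈ 37.4 L/min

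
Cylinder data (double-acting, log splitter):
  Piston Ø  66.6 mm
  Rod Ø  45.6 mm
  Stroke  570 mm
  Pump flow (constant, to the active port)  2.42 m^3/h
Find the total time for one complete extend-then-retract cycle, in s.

Cap-side area A_cap = π/4 × (66.6 mm)² = 3484 mm^2
Rod-side annular area A_ann = π/4 × (66.6² − 45.6²) = 1851 mm^2
t_ext = A_cap·L/Q = 2.954 s
t_ret = A_ann·L/Q = 1.569 s
t_cycle = t_ext + t_ret

t ≈ 4.52 s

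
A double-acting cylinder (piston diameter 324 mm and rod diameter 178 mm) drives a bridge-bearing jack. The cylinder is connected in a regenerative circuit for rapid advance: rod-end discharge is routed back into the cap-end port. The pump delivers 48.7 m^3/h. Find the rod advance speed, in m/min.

In regeneration the rod-end outflow joins the pump flow into the cap end, so the net volume the pump must supply per unit advance equals the rod cross-section area.
Rod cross-section A_rod = π/4 × (178 mm)² = 24880 mm^2
v = Q_pump / A_rod

v ≈ 32.6 m/min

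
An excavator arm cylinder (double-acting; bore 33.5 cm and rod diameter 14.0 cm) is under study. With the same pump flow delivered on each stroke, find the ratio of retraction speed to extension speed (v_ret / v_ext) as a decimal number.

Cap-side area A_cap = π/4 × (33.5 cm)² = 881.4 cm^2
Rod-side annular area A_ann = π/4 × (33.5² − 14.0²) = 727.5 cm^2
For equal Q, v ∝ 1/A, so v_ret/v_ext = A_cap/A_ann.

v_ret/v_ext ≈ 1.21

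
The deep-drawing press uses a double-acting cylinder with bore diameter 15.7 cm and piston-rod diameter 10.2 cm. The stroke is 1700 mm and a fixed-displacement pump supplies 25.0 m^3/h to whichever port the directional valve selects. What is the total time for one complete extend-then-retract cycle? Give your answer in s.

Cap-side area A_cap = π/4 × (15.7 cm)² = 193.6 cm^2
Rod-side annular area A_ann = π/4 × (15.7² − 10.2²) = 111.9 cm^2
t_ext = A_cap·L/Q = 4.739 s
t_ret = A_ann·L/Q = 2.739 s
t_cycle = t_ext + t_ret

t ≈ 7.48 s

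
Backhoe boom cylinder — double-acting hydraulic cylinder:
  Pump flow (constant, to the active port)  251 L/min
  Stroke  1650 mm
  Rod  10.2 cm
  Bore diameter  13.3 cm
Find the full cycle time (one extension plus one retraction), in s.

t ≈ 7.74 s

Cap-side area A_cap = π/4 × (13.3 cm)² = 138.9 cm^2
Rod-side annular area A_ann = π/4 × (13.3² − 10.2²) = 57.22 cm^2
t_ext = A_cap·L/Q = 5.480 s
t_ret = A_ann·L/Q = 2.257 s
t_cycle = t_ext + t_ret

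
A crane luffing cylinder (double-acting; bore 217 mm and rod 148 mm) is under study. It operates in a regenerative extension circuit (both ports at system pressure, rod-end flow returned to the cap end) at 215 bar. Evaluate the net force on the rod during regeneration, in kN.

With equal pressure on both faces, forces on the annular region cancel; the net push is pressure × rod cross-section.
Rod cross-section A_rod = π/4 × (148 mm)² = 17200 mm^2
F = P × A_rod

F ≈ 370 kN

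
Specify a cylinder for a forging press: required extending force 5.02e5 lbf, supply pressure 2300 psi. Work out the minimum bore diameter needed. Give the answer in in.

Extension force acts on the full piston face: F = P × (π/4)D².
D = √(4F / (πP)) = √(4 × 5.02e5 lbf / (π × 2300 psi))

D ≈ 16.7 in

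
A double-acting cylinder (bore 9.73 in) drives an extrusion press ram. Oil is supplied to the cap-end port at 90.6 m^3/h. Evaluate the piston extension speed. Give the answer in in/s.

v ≈ 20.7 in/s

Cap-side area A_cap = π/4 × (9.73 in)² = 74.36 in^2
v = Q / A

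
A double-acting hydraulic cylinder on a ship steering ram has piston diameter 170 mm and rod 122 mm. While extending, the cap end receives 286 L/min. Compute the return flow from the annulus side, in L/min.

Q_out ≈ 139 L/min

Cap-side area A_cap = π/4 × (170 mm)² = 22700 mm^2
Rod-side annular area A_ann = π/4 × (170² − 122²) = 11010 mm^2
Piston speed v = Q_in/A_cap; rod-end outflow Q_out = v × A_ann = Q_in × A_ann/A_cap.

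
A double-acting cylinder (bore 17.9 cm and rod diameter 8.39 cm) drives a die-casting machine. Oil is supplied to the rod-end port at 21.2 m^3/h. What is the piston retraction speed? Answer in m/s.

v ≈ 0.300 m/s

Rod-side annular area A_ann = π/4 × (17.9² − 8.39²) = 196.4 cm^2
Flow into the rod-end port fills the annular volume.
v = Q / A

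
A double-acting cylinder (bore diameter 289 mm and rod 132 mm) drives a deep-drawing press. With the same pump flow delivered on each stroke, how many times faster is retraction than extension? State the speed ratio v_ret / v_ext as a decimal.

Cap-side area A_cap = π/4 × (289 mm)² = 65600 mm^2
Rod-side annular area A_ann = π/4 × (289² − 132²) = 51910 mm^2
For equal Q, v ∝ 1/A, so v_ret/v_ext = A_cap/A_ann.

v_ret/v_ext ≈ 1.26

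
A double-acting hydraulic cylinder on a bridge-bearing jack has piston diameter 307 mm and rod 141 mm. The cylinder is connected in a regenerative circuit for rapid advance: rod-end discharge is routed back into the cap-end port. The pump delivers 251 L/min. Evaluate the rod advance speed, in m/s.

In regeneration the rod-end outflow joins the pump flow into the cap end, so the net volume the pump must supply per unit advance equals the rod cross-section area.
Rod cross-section A_rod = π/4 × (141 mm)² = 15610 mm^2
v = Q_pump / A_rod

v ≈ 0.268 m/s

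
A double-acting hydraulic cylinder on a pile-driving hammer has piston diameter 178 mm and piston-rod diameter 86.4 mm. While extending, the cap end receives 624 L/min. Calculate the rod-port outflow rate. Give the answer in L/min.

Cap-side area A_cap = π/4 × (178 mm)² = 24880 mm^2
Rod-side annular area A_ann = π/4 × (178² − 86.4²) = 19020 mm^2
Piston speed v = Q_in/A_cap; rod-end outflow Q_out = v × A_ann = Q_in × A_ann/A_cap.

Q_out ≈ 477 L/min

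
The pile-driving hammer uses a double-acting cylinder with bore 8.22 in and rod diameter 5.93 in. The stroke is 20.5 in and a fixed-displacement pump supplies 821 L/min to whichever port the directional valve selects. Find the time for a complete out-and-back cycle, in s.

t ≈ 1.93 s

Cap-side area A_cap = π/4 × (8.22 in)² = 53.07 in^2
Rod-side annular area A_ann = π/4 × (8.22² − 5.93²) = 25.45 in^2
t_ext = A_cap·L/Q = 1.303 s
t_ret = A_ann·L/Q = 0.6248 s
t_cycle = t_ext + t_ret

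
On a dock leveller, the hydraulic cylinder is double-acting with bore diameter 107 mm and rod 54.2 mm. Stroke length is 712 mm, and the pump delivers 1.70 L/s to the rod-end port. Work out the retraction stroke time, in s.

t ≈ 2.80 s

Rod-side annular area A_ann = π/4 × (107² − 54.2²) = 6685 mm^2
Swept volume V = A × L; t = V / Q = A·L / Q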